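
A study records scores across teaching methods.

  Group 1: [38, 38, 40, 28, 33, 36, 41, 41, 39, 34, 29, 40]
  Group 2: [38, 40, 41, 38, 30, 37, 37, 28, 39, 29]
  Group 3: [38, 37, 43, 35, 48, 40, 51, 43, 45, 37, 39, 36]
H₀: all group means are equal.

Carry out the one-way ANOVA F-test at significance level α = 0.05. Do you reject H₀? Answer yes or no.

reject H₀: yes

Group means [36.42, 35.70, 41.00], grand mean 37.824
SSB = Σnᵢ(x̄ᵢ−x̄)² = 189.925; SSW = ΣΣ(x−x̄ᵢ)² = 711.017
MSB = 189.925/2 = 94.9623; MSW = 711.017/31 = 22.9360
F = MSB/MSW = 4.1403
df = (2, 31)
p-value (upper-tail) = 0.02549
At α=0.05: p < α → reject H₀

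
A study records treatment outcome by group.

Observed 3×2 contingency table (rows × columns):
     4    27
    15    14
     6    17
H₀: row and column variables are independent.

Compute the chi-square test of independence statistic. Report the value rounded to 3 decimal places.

test statistic = 10.974

Row totals [31, 29, 23], col totals [25, 58], n=83
χ² = (4−9.34)²/9.34 + (27−21.66)²/21.66 + (15−8.73)²/8.73 + (14−20.27)²/20.27 + (6−6.93)²/6.93 + (17−16.07)²/16.07 = 10.9742
df = 2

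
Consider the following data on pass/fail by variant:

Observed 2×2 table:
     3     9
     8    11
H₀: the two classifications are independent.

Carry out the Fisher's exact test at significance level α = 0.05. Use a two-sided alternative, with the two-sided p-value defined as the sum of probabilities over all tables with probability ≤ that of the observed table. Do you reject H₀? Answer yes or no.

reject H₀: no

Margins: r₁=12, r₂=19, c₁=11, c₂=20, n=31
p_obs = C(12,3)·C(19,8)/C(31,11); sum pmf over tables with pmf ≤ p_obs
p-value (two-sided) = 0.45164
At α=0.05: p ≥ α → fail to reject H₀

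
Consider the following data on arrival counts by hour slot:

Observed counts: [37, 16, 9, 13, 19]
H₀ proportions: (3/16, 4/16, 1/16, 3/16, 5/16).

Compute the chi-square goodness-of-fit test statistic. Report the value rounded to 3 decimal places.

n = 94; E_i = n·p_i = [17.62, 23.50, 5.88, 17.62, 29.38]
χ² = (37−17.62)²/17.62 + (16−23.50)²/23.50 + (9−5.88)²/5.88 + (13−17.62)²/17.62 + (19−29.38)²/29.38 = 30.2326
df = 4

test statistic = 30.233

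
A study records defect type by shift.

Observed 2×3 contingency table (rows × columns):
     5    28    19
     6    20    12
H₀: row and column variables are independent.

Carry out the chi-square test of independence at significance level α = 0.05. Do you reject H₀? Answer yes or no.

reject H₀: no

Row totals [52, 38], col totals [11, 48, 31], n=90
χ² = (5−6.36)²/6.36 + (28−27.73)²/27.73 + (19−17.91)²/17.91 + (6−4.64)²/4.64 + (20−20.27)²/20.27 + (12−13.09)²/13.09 = 0.8476
df = 2
p-value (upper-tail) = 0.65455
At α=0.05: p ≥ α → fail to reject H₀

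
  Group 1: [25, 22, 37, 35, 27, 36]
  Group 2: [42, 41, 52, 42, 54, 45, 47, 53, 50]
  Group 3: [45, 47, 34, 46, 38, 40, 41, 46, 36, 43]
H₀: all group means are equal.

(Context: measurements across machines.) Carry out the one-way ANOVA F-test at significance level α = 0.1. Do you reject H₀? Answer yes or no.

reject H₀: yes

Group means [30.33, 47.33, 41.60], grand mean 40.960
SSB = Σnᵢ(x̄ᵢ−x̄)² = 1047.227; SSW = ΣΣ(x−x̄ᵢ)² = 601.733
MSB = 1047.227/2 = 523.6133; MSW = 601.733/22 = 27.3515
F = MSB/MSW = 19.1439
df = (2, 22)
p-value (upper-tail) = 0.00002
At α=0.1: p < α → reject H₀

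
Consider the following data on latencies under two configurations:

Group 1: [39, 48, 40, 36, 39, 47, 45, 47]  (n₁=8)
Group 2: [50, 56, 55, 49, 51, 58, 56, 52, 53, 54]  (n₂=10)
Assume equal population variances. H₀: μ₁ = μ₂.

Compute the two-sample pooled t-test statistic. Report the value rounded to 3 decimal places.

x̄₁=42.625, s₁=4.627, n₁=8
x̄₂=53.400, s₂=2.914, n₂=10
s_p² = [7·4.627² + 9·2.914²]/16 = 14.1422
SE = √(s_p²·(1/8+1/10)) = 1.7838
t = (42.625−53.400)/1.7838 = -6.0404
df = 16

test statistic = -6.040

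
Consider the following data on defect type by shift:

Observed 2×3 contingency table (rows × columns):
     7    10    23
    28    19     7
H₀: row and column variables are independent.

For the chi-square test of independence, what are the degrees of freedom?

df = (r−1)(c−1) = (2−1)·(3−1) = 2

degrees of freedom = 2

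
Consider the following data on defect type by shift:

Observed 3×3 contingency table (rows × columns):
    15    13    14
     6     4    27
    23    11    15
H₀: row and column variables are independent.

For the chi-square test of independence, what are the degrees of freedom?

degrees of freedom = 4

df = (r−1)(c−1) = (3−1)·(3−1) = 4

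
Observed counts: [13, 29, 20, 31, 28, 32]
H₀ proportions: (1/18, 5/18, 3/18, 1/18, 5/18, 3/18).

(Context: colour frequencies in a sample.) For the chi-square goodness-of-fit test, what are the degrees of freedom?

df = k − 1 = 6 − 1 = 5

degrees of freedom = 5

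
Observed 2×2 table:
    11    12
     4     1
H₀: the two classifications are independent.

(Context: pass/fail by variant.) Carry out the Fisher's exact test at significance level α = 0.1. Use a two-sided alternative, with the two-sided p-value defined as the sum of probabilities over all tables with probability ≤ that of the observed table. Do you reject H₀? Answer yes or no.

reject H₀: no

Margins: r₁=23, r₂=5, c₁=15, c₂=13, n=28
p_obs = C(23,11)·C(5,4)/C(28,15); sum pmf over tables with pmf ≤ p_obs
p-value (two-sided) = 0.33333
At α=0.1: p ≥ α → fail to reject H₀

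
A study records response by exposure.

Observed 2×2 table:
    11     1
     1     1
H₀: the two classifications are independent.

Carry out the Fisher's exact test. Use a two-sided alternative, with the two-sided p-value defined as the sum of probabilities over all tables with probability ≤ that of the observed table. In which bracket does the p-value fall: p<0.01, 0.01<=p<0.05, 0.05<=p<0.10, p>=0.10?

p-value bracket: p>=0.10

Margins: r₁=12, r₂=2, c₁=12, c₂=2, n=14
p_obs = C(12,11)·C(2,1)/C(14,12); sum pmf over tables with pmf ≤ p_obs
p-value (two-sided) = 0.27473
→ bracket: p>=0.10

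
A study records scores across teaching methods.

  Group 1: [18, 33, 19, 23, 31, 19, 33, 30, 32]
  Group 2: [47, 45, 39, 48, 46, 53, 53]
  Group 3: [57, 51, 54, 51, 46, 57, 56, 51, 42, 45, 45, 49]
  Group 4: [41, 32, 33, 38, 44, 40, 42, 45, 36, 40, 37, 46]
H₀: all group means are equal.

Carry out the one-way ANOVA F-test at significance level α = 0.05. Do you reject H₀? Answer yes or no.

Group means [26.44, 47.29, 50.33, 39.50], grand mean 41.175
SSB = Σnᵢ(x̄ᵢ−x̄)² = 3254.458; SSW = ΣΣ(x−x̄ᵢ)² = 989.317
MSB = 3254.458/3 = 1084.8192; MSW = 989.317/36 = 27.4810
F = MSB/MSW = 39.4752
df = (3, 36)
p-value (upper-tail) = 0.00000
At α=0.05: p < α → reject H₀

reject H₀: yes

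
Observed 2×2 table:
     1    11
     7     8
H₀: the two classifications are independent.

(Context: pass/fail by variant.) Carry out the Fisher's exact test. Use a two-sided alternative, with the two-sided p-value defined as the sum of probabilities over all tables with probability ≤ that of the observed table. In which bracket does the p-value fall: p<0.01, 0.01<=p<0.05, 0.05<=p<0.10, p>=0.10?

Margins: r₁=12, r₂=15, c₁=8, c₂=19, n=27
p_obs = C(12,1)·C(15,7)/C(27,8); sum pmf over tables with pmf ≤ p_obs
p-value (two-sided) = 0.04326
→ bracket: 0.01<=p<0.05

p-value bracket: 0.01<=p<0.05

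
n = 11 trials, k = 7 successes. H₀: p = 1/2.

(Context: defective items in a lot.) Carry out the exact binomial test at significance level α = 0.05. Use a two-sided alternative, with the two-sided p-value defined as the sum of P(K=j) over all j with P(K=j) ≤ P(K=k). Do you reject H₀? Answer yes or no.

reject H₀: no

Exact binomial: n=11, k=7, p₀=1/2=0.5000
P(X=j) = C(n,j)·p₀^j·(1−p₀)^(n−j); p = Σ P(X=j) over j with P(X=j) ≤ P(X=7)
p-value (two-sided) = 0.54883
At α=0.05: p ≥ α → fail to reject H₀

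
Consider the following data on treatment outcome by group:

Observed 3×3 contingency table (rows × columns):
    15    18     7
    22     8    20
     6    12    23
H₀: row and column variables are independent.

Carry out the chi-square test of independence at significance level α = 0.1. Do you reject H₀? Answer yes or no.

Row totals [40, 50, 41], col totals [43, 38, 50], n=131
χ² = (15−13.13)²/13.13 + (18−11.60)²/11.60 + (7−15.27)²/15.27 + (22−16.41)²/16.41 + (8−14.50)²/14.50 + (20−19.08)²/19.08 + (6−13.46)²/13.46 + (12−11.89)²/11.89 + (23−15.65)²/15.65 = 20.7199
df = 4
p-value (upper-tail) = 0.00036
At α=0.1: p < α → reject H₀

reject H₀: yes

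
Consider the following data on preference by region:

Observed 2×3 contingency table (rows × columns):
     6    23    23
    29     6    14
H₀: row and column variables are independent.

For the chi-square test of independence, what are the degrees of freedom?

degrees of freedom = 2

df = (r−1)(c−1) = (2−1)·(3−1) = 2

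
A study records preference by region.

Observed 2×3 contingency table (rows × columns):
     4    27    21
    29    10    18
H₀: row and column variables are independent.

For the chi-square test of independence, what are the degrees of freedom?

degrees of freedom = 2

df = (r−1)(c−1) = (2−1)·(3−1) = 2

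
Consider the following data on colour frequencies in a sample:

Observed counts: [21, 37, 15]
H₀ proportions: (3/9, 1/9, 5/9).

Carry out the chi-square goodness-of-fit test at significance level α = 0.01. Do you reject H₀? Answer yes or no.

n = 73; E_i = n·p_i = [24.33, 8.11, 40.56]
χ² = (21−24.33)²/24.33 + (37−8.11)²/8.11 + (15−40.56)²/40.56 = 119.4521
df = 2
p-value (upper-tail) = 0.00000
At α=0.01: p < α → reject H₀

reject H₀: yes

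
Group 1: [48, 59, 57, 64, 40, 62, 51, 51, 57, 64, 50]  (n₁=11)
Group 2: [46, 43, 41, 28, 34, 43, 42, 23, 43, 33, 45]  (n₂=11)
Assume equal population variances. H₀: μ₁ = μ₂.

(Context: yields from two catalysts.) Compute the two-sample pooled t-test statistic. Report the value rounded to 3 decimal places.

x̄₁=54.818, s₁=7.521, n₁=11
x̄₂=38.273, s₂=7.604, n₂=11
s_p² = [10·7.521² + 10·7.604²]/20 = 57.1909
SE = √(s_p²·(1/11+1/11)) = 3.2246
t = (54.818−38.273)/3.2246 = 5.1309
df = 20

test statistic = 5.131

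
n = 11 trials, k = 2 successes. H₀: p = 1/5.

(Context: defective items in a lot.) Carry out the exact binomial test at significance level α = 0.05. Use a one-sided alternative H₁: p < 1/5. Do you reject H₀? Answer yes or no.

Exact binomial: n=11, k=2, p₀=1/5=0.2000
P(X≤2) from Σ C(n,i)·p₀^i·(1−p₀)^(n−i)
p-value (one-sided, H₁ less) = 0.61740
At α=0.05: p ≥ α → fail to reject H₀

reject H₀: no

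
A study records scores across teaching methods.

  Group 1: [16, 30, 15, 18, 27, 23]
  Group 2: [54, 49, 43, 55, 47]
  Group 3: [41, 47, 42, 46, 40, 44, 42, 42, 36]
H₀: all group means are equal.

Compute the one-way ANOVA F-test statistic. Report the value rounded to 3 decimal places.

test statistic = 56.014

Group means [21.50, 49.60, 42.22], grand mean 37.850
SSB = Σnᵢ(x̄ᵢ−x̄)² = 2466.294; SSW = ΣΣ(x−x̄ᵢ)² = 374.256
MSB = 2466.294/2 = 1233.1472; MSW = 374.256/17 = 22.0150
F = MSB/MSW = 56.0139
df = (2, 17)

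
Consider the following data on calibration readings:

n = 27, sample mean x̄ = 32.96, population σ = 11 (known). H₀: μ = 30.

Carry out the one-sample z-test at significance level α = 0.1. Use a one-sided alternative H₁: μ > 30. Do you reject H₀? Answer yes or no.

SE = σ/√n = 11/√27 = 2.1170
z = (x̄−μ₀)/SE = (32.96−30)/2.1170 = 1.3982
p-value (one-sided, H₁ greater) = 0.08102
At α=0.1: p < α → reject H₀

reject H₀: yes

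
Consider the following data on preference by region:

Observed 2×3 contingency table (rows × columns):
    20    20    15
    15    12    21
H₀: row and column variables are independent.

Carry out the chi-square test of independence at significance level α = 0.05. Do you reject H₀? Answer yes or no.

reject H₀: no

Row totals [55, 48], col totals [35, 32, 36], n=103
χ² = (20−18.69)²/18.69 + (20−17.09)²/17.09 + (15−19.22)²/19.22 + (15−16.31)²/16.31 + (12−14.91)²/14.91 + (21−16.78)²/16.78 = 3.2536
df = 2
p-value (upper-tail) = 0.19656
At α=0.05: p ≥ α → fail to reject H₀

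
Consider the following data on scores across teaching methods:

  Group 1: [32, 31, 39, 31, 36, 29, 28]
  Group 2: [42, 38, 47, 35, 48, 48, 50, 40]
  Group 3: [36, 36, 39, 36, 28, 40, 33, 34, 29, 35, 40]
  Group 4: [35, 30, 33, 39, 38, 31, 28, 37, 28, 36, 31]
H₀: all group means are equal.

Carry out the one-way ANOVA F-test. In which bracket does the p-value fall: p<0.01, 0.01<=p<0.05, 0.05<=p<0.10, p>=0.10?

p-value bracket: p<0.01

Group means [32.29, 43.50, 35.09, 33.27], grand mean 35.838
SSB = Σnᵢ(x̄ᵢ−x̄)² = 636.508; SSW = ΣΣ(x−x̄ᵢ)² = 618.519
MSB = 636.508/3 = 212.1692; MSW = 618.519/33 = 18.7430
F = MSB/MSW = 11.3199
df = (3, 33)
p-value (upper-tail) = 0.00003
→ bracket: p<0.01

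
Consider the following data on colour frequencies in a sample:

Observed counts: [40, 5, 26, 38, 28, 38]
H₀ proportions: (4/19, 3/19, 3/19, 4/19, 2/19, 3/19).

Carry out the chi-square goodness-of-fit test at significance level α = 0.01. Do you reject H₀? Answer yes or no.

reject H₀: yes

n = 175; E_i = n·p_i = [36.84, 27.63, 27.63, 36.84, 18.42, 27.63]
χ² = (40−36.84)²/36.84 + (5−27.63)²/27.63 + (26−27.63)²/27.63 + (38−36.84)²/36.84 + (28−18.42)²/18.42 + (38−27.63)²/27.63 = 27.8114
df = 5
p-value (upper-tail) = 0.00004
At α=0.01: p < α → reject H₀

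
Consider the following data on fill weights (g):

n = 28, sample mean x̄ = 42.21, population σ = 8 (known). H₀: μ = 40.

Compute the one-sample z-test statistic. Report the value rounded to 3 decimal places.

SE = σ/√n = 8/√28 = 1.5119
z = (x̄−μ₀)/SE = (42.21−40)/1.5119 = 1.4618

test statistic = 1.462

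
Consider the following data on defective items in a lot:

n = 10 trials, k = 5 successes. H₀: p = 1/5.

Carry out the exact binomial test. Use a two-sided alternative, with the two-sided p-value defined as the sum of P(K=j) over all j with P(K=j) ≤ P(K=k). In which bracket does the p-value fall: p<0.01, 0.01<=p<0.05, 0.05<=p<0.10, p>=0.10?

p-value bracket: 0.01<=p<0.05

Exact binomial: n=10, k=5, p₀=1/5=0.2000
P(X=j) = C(n,j)·p₀^j·(1−p₀)^(n−j); p = Σ P(X=j) over j with P(X=j) ≤ P(X=5)
p-value (two-sided) = 0.03279
→ bracket: 0.01<=p<0.05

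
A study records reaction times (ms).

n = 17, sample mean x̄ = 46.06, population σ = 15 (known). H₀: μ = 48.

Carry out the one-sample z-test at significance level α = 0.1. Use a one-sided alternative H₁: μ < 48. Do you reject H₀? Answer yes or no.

SE = σ/√n = 15/√17 = 3.6380
z = (x̄−μ₀)/SE = (46.06−48)/3.6380 = -0.5333
p-value (one-sided, H₁ less) = 0.29693
At α=0.1: p ≥ α → fail to reject H₀

reject H₀: no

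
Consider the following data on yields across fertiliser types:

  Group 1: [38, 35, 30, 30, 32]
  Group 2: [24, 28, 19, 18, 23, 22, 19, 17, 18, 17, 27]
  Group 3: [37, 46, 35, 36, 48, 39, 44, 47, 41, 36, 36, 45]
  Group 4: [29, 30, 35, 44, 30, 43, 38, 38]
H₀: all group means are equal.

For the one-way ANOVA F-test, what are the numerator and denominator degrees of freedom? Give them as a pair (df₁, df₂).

degrees of freedom = [3, 32]

k = 4 groups, N = 36 total
df = (k−1, N−k) = (4−1, 36−4) = (3, 32)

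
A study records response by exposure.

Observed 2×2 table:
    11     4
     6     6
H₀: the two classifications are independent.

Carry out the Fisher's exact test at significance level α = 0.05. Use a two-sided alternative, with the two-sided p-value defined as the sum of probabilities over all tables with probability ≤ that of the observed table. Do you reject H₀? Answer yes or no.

Margins: r₁=15, r₂=12, c₁=17, c₂=10, n=27
p_obs = C(15,11)·C(12,6)/C(27,17); sum pmf over tables with pmf ≤ p_obs
p-value (two-sided) = 0.25660
At α=0.05: p ≥ α → fail to reject H₀

reject H₀: no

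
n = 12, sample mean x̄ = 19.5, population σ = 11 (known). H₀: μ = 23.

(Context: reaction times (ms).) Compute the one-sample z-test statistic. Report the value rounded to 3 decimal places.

SE = σ/√n = 11/√12 = 3.1754
z = (x̄−μ₀)/SE = (19.5−23)/3.1754 = -1.1022

test statistic = -1.102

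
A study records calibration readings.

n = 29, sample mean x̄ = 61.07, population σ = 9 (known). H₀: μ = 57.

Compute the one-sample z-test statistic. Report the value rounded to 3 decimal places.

test statistic = 2.435

SE = σ/√n = 9/√29 = 1.6713
z = (x̄−μ₀)/SE = (61.07−57)/1.6713 = 2.4353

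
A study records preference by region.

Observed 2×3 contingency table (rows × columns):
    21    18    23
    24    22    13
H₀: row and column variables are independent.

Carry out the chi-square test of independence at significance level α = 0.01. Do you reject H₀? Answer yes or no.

reject H₀: no

Row totals [62, 59], col totals [45, 40, 36], n=121
χ² = (21−23.06)²/23.06 + (18−20.50)²/20.50 + (23−18.45)²/18.45 + (24−21.94)²/21.94 + (22−19.50)²/19.50 + (13−17.55)²/17.55 = 3.3054
df = 2
p-value (upper-tail) = 0.19153
At α=0.01: p ≥ α → fail to reject H₀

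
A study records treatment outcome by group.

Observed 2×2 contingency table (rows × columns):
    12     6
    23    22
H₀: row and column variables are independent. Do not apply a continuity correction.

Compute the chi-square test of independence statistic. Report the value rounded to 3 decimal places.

test statistic = 1.260

Row totals [18, 45], col totals [35, 28], n=63
χ² = (12−10.00)²/10.00 + (6−8.00)²/8.00 + (23−25.00)²/25.00 + (22−20.00)²/20.00 = 1.2600
df = 1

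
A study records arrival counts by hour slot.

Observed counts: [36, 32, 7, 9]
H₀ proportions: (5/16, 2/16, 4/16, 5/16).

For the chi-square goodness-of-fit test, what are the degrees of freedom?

degrees of freedom = 3

df = k − 1 = 4 − 1 = 3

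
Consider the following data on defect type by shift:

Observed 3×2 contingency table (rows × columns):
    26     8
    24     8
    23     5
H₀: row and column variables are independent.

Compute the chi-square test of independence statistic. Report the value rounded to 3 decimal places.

Row totals [34, 32, 28], col totals [73, 21], n=94
χ² = (26−26.40)²/26.40 + (8−7.60)²/7.60 + (24−24.85)²/24.85 + (8−7.15)²/7.15 + (23−21.74)²/21.74 + (5−6.26)²/6.26 = 0.4826
df = 2

test statistic = 0.483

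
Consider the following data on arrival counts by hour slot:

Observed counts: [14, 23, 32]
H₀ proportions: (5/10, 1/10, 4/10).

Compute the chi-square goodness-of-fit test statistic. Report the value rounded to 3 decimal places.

n = 69; E_i = n·p_i = [34.50, 6.90, 27.60]
χ² = (14−34.50)²/34.50 + (23−6.90)²/6.90 + (32−27.60)²/27.60 = 50.4493
df = 2

test statistic = 50.449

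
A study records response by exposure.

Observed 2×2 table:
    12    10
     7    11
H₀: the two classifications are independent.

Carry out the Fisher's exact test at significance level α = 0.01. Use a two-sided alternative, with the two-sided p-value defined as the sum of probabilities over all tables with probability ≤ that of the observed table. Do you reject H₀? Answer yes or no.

reject H₀: no

Margins: r₁=22, r₂=18, c₁=19, c₂=21, n=40
p_obs = C(22,12)·C(18,7)/C(40,19); sum pmf over tables with pmf ≤ p_obs
p-value (two-sided) = 0.35959
At α=0.01: p ≥ α → fail to reject H₀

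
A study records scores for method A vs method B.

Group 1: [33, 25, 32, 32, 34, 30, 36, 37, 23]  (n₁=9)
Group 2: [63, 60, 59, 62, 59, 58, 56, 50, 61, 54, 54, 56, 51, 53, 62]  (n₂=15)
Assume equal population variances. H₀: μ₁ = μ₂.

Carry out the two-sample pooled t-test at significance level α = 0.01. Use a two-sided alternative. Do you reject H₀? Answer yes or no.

x̄₁=31.333, s₁=4.690, n₁=9
x̄₂=57.200, s₂=4.144, n₂=15
s_p² = [8·4.690² + 14·4.144²]/22 = 18.9273
SE = √(s_p²·(1/9+1/15)) = 1.8344
t = (31.333−57.200)/1.8344 = -14.1013
df = 22
p-value (two-sided) = 0.00000
At α=0.01: p < α → reject H₀

reject H₀: yes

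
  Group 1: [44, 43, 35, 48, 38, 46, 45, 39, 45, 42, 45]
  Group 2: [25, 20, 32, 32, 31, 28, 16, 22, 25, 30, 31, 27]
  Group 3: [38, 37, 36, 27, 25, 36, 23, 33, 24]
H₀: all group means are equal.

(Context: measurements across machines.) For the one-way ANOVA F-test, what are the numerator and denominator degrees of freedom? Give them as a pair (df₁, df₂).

degrees of freedom = [2, 29]

k = 3 groups, N = 32 total
df = (k−1, N−k) = (3−1, 32−3) = (2, 29)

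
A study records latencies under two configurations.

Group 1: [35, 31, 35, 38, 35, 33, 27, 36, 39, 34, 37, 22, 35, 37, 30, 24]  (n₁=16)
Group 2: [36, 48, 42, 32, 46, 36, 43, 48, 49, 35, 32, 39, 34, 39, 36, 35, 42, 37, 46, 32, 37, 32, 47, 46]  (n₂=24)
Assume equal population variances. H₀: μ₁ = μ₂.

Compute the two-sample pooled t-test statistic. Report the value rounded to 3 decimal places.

test statistic = -3.672

x̄₁=33.000, s₁=4.967, n₁=16
x̄₂=39.542, s₂=5.853, n₂=24
s_p² = [15·4.967² + 23·5.853²]/38 = 30.4726
SE = √(s_p²·(1/16+1/24)) = 1.7816
t = (33.000−39.542)/1.7816 = -3.6717
df = 38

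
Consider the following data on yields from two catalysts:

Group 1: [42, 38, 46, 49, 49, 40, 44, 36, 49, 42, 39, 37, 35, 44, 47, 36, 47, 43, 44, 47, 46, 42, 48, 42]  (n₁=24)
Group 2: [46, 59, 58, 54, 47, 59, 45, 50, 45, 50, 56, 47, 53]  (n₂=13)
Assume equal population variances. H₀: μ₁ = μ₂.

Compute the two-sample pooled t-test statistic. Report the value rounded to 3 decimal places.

x̄₁=43.000, s₁=4.443, n₁=24
x̄₂=51.462, s₂=5.348, n₂=13
s_p² = [23·4.443² + 12·5.348²]/35 = 22.7780
SE = √(s_p²·(1/24+1/13)) = 1.6435
t = (43.000−51.462)/1.6435 = -5.1483
df = 35

test statistic = -5.148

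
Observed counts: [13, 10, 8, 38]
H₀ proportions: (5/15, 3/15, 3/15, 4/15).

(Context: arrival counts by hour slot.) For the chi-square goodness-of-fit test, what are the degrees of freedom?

degrees of freedom = 3

df = k − 1 = 4 − 1 = 3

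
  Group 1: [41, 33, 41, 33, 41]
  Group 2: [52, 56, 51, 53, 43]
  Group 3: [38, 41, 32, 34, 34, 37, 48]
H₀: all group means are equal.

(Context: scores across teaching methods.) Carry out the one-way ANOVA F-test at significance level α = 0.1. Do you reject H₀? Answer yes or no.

reject H₀: yes

Group means [37.80, 51.00, 37.71], grand mean 41.647
SSB = Σnᵢ(x̄ᵢ−x̄)² = 619.654; SSW = ΣΣ(x−x̄ᵢ)² = 348.229
MSB = 619.654/2 = 309.8269; MSW = 348.229/14 = 24.8735
F = MSB/MSW = 12.4561
df = (2, 14)
p-value (upper-tail) = 0.00078
At α=0.1: p < α → reject H₀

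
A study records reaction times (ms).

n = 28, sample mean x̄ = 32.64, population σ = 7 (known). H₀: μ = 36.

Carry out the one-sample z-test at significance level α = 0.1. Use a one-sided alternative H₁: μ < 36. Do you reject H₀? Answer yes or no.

reject H₀: yes

SE = σ/√n = 7/√28 = 1.3229
z = (x̄−μ₀)/SE = (32.64−36)/1.3229 = -2.5399
p-value (one-sided, H₁ less) = 0.00554
At α=0.1: p < α → reject H₀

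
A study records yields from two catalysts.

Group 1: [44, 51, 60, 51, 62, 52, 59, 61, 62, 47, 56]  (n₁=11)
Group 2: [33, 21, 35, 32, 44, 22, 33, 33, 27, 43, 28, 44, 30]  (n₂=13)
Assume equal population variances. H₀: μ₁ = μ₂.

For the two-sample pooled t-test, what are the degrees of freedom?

degrees of freedom = 22

df = n₁ + n₂ − 2 = 11 + 13 − 2 = 22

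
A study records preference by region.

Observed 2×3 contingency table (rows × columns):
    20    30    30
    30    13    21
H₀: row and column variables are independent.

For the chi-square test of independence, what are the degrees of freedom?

degrees of freedom = 2

df = (r−1)(c−1) = (2−1)·(3−1) = 2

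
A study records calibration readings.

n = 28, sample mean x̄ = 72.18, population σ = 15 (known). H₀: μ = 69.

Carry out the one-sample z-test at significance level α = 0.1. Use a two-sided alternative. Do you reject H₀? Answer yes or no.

reject H₀: no

SE = σ/√n = 15/√28 = 2.8347
z = (x̄−μ₀)/SE = (72.18−69)/2.8347 = 1.1218
p-value (two-sided) = 0.26195
At α=0.1: p ≥ α → fail to reject H₀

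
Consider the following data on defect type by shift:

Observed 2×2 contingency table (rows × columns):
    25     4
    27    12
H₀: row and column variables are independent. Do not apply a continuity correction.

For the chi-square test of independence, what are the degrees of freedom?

df = (r−1)(c−1) = (2−1)·(2−1) = 1

degrees of freedom = 1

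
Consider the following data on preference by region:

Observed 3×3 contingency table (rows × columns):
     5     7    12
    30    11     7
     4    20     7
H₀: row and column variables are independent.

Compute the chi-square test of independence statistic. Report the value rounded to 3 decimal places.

Row totals [24, 48, 31], col totals [39, 38, 26], n=103
χ² = (5−9.09)²/9.09 + (7−8.85)²/8.85 + (12−6.06)²/6.06 + (30−18.17)²/18.17 + (11−17.71)²/17.71 + (7−12.12)²/12.12 + (4−11.74)²/11.74 + (20−11.44)²/11.44 + (7−7.83)²/7.83 = 32.0498
df = 4

test statistic = 32.050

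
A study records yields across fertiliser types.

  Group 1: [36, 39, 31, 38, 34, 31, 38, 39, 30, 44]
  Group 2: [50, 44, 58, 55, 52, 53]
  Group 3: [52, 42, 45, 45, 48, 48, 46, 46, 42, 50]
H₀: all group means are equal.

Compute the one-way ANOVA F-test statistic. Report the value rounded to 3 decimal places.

Group means [36.00, 52.00, 46.40], grand mean 43.692
SSB = Σnᵢ(x̄ᵢ−x̄)² = 1079.138; SSW = ΣΣ(x−x̄ᵢ)² = 386.400
MSB = 1079.138/2 = 539.5692; MSW = 386.400/23 = 16.8000
F = MSB/MSW = 32.1172
df = (2, 23)

test statistic = 32.117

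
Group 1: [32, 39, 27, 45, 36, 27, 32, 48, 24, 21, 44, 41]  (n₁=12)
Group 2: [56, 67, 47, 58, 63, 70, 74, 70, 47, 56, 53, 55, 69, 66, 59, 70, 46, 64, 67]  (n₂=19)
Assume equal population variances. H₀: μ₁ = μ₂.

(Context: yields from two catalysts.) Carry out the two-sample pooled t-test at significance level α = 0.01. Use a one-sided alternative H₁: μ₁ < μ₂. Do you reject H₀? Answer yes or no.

x̄₁=34.667, s₁=8.866, n₁=12
x̄₂=60.895, s₂=8.711, n₂=19
s_p² = [11·8.866² + 18·8.711²]/29 = 76.9123
SE = √(s_p²·(1/12+1/19)) = 3.2338
t = (34.667−60.895)/3.2338 = -8.1106
df = 29
p-value (one-sided, H₁ less) = 0.00000
At α=0.01: p < α → reject H₀

reject H₀: yes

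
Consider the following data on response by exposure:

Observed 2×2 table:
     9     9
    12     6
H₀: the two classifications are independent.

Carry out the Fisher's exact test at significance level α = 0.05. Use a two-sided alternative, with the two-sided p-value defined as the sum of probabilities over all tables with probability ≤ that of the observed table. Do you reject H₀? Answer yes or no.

reject H₀: no

Margins: r₁=18, r₂=18, c₁=21, c₂=15, n=36
p_obs = C(18,9)·C(18,12)/C(36,21); sum pmf over tables with pmf ≤ p_obs
p-value (two-sided) = 0.49979
At α=0.05: p ≥ α → fail to reject H₀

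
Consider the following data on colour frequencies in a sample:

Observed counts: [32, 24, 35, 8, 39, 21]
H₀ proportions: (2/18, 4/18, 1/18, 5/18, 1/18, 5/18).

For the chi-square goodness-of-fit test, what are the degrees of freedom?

df = k − 1 = 6 − 1 = 5

degrees of freedom = 5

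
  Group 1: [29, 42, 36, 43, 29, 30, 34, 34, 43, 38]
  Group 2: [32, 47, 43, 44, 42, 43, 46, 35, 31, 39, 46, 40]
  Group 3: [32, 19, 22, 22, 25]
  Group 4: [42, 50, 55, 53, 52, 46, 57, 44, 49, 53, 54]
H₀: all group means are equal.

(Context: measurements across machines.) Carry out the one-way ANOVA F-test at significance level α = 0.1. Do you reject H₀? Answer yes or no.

Group means [35.80, 40.67, 24.00, 50.45], grand mean 40.026
SSB = Σnᵢ(x̄ᵢ−x̄)² = 2663.980; SSW = ΣΣ(x−x̄ᵢ)² = 928.994
MSB = 2663.980/3 = 887.9932; MSW = 928.994/34 = 27.3234
F = MSB/MSW = 32.4994
df = (3, 34)
p-value (upper-tail) = 0.00000
At α=0.1: p < α → reject H₀

reject H₀: yes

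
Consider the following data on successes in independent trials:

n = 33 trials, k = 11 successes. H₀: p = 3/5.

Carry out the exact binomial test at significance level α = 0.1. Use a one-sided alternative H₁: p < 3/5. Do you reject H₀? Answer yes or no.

reject H₀: yes

Exact binomial: n=33, k=11, p₀=3/5=0.6000
P(X≤11) from Σ C(n,i)·p₀^i·(1−p₀)^(n−i)
p-value (one-sided, H₁ less) = 0.00177
At α=0.1: p < α → reject H₀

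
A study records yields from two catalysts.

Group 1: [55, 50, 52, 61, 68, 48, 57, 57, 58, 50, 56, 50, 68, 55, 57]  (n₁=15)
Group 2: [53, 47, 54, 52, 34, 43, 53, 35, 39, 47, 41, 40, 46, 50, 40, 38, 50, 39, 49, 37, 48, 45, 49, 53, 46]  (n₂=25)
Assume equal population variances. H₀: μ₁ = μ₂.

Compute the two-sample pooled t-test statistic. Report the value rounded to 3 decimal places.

x̄₁=56.133, s₁=6.034, n₁=15
x̄₂=45.120, s₂=6.119, n₂=25
s_p² = [14·6.034² + 24·6.119²]/38 = 37.0625
SE = √(s_p²·(1/15+1/25)) = 1.9883
t = (56.133−45.120)/1.9883 = 5.5391
df = 38

test statistic = 5.539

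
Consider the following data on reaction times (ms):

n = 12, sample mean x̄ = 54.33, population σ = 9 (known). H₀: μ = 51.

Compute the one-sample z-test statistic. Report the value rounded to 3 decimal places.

test statistic = 1.282

SE = σ/√n = 9/√12 = 2.5981
z = (x̄−μ₀)/SE = (54.33−51)/2.5981 = 1.2817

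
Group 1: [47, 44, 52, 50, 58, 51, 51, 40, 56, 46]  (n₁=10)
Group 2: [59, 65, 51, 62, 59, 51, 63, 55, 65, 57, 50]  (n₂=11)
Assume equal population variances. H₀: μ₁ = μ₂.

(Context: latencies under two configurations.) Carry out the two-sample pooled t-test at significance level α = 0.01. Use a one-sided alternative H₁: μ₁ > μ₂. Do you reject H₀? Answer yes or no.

reject H₀: no

x̄₁=49.500, s₁=5.421, n₁=10
x̄₂=57.909, s₂=5.594, n₂=11
s_p² = [9·5.421² + 10·5.594²]/19 = 30.3900
SE = √(s_p²·(1/10+1/11)) = 2.4087
t = (49.500−57.909)/2.4087 = -3.4912
df = 19
p-value (one-sided, H₁ greater) = 0.99878
At α=0.01: p ≥ α → fail to reject H₀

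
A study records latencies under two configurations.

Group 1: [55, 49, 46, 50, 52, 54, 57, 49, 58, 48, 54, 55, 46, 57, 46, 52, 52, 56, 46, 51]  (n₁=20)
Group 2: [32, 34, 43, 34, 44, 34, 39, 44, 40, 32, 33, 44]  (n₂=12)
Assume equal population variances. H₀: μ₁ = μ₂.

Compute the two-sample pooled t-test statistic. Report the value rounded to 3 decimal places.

x̄₁=51.650, s₁=4.030, n₁=20
x̄₂=37.750, s₂=5.065, n₂=12
s_p² = [19·4.030² + 11·5.065²]/30 = 19.6933
SE = √(s_p²·(1/20+1/12)) = 1.6204
t = (51.650−37.750)/1.6204 = 8.5780
df = 30

test statistic = 8.578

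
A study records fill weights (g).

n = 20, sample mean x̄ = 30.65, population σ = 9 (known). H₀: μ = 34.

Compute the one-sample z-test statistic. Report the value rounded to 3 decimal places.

SE = σ/√n = 9/√20 = 2.0125
z = (x̄−μ₀)/SE = (30.65−34)/2.0125 = -1.6646

test statistic = -1.665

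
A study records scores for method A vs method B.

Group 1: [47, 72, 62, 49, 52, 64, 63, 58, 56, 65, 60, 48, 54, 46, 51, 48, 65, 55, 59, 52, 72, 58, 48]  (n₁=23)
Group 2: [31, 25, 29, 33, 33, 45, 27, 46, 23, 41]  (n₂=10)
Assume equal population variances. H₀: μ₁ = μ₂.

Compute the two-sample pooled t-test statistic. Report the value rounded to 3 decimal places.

x̄₁=56.696, s₁=7.772, n₁=23
x̄₂=33.300, s₂=8.138, n₂=10
s_p² = [22·7.772² + 9·8.138²]/31 = 62.0958
SE = √(s_p²·(1/23+1/10)) = 2.9849
t = (56.696−33.300)/2.9849 = 7.8381
df = 31

test statistic = 7.838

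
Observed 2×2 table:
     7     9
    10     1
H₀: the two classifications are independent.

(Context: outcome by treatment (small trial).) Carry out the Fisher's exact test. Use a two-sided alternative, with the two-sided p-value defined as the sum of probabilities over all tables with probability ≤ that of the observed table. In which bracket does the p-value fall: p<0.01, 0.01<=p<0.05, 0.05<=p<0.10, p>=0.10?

Margins: r₁=16, r₂=11, c₁=17, c₂=10, n=27
p_obs = C(16,7)·C(11,10)/C(27,17); sum pmf over tables with pmf ≤ p_obs
p-value (two-sided) = 0.01832
→ bracket: 0.01<=p<0.05

p-value bracket: 0.01<=p<0.05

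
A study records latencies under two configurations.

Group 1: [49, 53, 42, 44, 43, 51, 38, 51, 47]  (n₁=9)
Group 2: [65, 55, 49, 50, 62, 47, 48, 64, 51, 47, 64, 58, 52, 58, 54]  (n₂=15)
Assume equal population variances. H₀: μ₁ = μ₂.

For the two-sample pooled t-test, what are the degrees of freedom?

degrees of freedom = 22

df = n₁ + n₂ − 2 = 9 + 15 − 2 = 22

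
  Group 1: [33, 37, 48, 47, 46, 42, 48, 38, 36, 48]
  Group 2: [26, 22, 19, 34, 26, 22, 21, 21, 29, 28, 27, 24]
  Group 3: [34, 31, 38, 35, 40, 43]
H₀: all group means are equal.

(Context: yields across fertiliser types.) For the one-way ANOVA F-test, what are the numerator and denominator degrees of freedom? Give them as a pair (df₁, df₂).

degrees of freedom = [2, 25]

k = 3 groups, N = 28 total
df = (k−1, N−k) = (3−1, 28−3) = (2, 25)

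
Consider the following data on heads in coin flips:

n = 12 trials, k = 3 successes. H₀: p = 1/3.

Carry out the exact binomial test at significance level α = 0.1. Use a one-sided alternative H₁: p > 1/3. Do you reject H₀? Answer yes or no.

reject H₀: no

Exact binomial: n=12, k=3, p₀=1/3=0.3333
P(X≥3) from Σ C(n,i)·p₀^i·(1−p₀)^(n−i)
p-value (one-sided, H₁ greater) = 0.81888
At α=0.1: p ≥ α → fail to reject H₀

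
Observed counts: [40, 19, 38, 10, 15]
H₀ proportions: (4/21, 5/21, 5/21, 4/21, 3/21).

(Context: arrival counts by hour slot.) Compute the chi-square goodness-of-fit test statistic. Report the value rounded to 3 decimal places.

test statistic = 26.205

n = 122; E_i = n·p_i = [23.24, 29.05, 29.05, 23.24, 17.43]
χ² = (40−23.24)²/23.24 + (19−29.05)²/29.05 + (38−29.05)²/29.05 + (10−23.24)²/23.24 + (15−17.43)²/17.43 = 26.2049
df = 4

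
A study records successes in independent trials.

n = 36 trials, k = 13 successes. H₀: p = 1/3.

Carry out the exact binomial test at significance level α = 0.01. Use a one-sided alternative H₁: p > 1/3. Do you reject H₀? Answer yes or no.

reject H₀: no

Exact binomial: n=36, k=13, p₀=1/3=0.3333
P(X≥13) from Σ C(n,i)·p₀^i·(1−p₀)^(n−i)
p-value (one-sided, H₁ greater) = 0.42246
At α=0.01: p ≥ α → fail to reject H₀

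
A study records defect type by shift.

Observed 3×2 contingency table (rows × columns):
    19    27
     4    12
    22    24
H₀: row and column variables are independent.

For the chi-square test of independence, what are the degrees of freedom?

df = (r−1)(c−1) = (3−1)·(2−1) = 2

degrees of freedom = 2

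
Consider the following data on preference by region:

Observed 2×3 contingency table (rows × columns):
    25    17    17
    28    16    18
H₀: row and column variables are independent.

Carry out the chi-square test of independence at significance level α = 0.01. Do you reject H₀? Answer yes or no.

reject H₀: no

Row totals [59, 62], col totals [53, 33, 35], n=121
χ² = (25−25.84)²/25.84 + (17−16.09)²/16.09 + (17−17.07)²/17.07 + (28−27.16)²/27.16 + (16−16.91)²/16.91 + (18−17.93)²/17.93 = 0.1544
df = 2
p-value (upper-tail) = 0.92570
At α=0.01: p ≥ α → fail to reject H₀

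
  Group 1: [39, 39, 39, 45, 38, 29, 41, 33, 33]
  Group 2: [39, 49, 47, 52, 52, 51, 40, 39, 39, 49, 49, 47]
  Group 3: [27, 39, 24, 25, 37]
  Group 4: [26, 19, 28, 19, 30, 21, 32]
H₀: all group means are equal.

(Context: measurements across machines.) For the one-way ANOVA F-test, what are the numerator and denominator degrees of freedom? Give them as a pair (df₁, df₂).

degrees of freedom = [3, 29]

k = 4 groups, N = 33 total
df = (k−1, N−k) = (4−1, 33−4) = (3, 29)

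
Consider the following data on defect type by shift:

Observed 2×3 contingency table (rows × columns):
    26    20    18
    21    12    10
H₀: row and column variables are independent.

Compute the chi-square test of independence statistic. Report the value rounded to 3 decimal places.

Row totals [64, 43], col totals [47, 32, 28], n=107
χ² = (26−28.11)²/28.11 + (20−19.14)²/19.14 + (18−16.75)²/16.75 + (21−18.89)²/18.89 + (12−12.86)²/12.86 + (10−11.25)²/11.25 = 0.7240
df = 2

test statistic = 0.724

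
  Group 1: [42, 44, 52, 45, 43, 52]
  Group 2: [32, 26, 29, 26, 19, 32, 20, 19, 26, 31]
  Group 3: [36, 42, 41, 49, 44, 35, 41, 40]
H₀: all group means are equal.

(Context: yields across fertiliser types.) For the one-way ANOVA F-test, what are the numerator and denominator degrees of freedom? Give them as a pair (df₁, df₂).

degrees of freedom = [2, 21]

k = 3 groups, N = 24 total
df = (k−1, N−k) = (3−1, 24−3) = (2, 21)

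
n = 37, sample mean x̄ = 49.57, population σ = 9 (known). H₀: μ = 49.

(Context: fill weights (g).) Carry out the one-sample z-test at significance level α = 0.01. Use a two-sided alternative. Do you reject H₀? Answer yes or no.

SE = σ/√n = 9/√37 = 1.4796
z = (x̄−μ₀)/SE = (49.57−49)/1.4796 = 0.3852
p-value (two-sided) = 0.70006
At α=0.01: p ≥ α → fail to reject H₀

reject H₀: no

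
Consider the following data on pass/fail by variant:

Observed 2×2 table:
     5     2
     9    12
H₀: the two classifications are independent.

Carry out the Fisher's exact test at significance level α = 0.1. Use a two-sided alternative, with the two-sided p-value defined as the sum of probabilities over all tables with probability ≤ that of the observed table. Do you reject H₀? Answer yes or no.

reject H₀: no

Margins: r₁=7, r₂=21, c₁=14, c₂=14, n=28
p_obs = C(7,5)·C(21,9)/C(28,14); sum pmf over tables with pmf ≤ p_obs
p-value (two-sided) = 0.38454
At α=0.1: p ≥ α → fail to reject H₀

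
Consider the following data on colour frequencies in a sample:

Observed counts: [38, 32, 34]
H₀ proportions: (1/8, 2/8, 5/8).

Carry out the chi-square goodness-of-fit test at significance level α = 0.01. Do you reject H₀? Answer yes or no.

reject H₀: yes

n = 104; E_i = n·p_i = [13.00, 26.00, 65.00]
χ² = (38−13.00)²/13.00 + (32−26.00)²/26.00 + (34−65.00)²/65.00 = 64.2462
df = 2
p-value (upper-tail) = 0.00000
At α=0.01: p < α → reject H₀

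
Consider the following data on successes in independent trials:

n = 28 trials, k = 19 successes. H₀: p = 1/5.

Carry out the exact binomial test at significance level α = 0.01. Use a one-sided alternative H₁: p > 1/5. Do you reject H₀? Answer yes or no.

Exact binomial: n=28, k=19, p₀=1/5=0.2000
P(X≥19) from Σ C(n,i)·p₀^i·(1−p₀)^(n−i)
p-value (one-sided, H₁ greater) = 0.00000
At α=0.01: p < α → reject H₀

reject H₀: yes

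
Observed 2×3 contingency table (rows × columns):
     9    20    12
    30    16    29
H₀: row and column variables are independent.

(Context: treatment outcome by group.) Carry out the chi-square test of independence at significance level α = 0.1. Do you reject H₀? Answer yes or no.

reject H₀: yes

Row totals [41, 75], col totals [39, 36, 41], n=116
χ² = (9−13.78)²/13.78 + (20−12.72)²/12.72 + (12−14.49)²/14.49 + (30−25.22)²/25.22 + (16−23.28)²/23.28 + (29−26.51)²/26.51 = 9.6658
df = 2
p-value (upper-tail) = 0.00796
At α=0.1: p < α → reject H₀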